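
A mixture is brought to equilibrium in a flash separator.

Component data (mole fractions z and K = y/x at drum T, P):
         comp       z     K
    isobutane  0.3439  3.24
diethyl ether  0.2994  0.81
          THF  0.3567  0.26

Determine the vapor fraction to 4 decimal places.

ψ = 0.3662

Rachford–Rice: g(ψ) = Σ zᵢ(Kᵢ−1)/(1+ψ(Kᵢ−1)) = 0.
g(0) = ΣzᵢKᵢ − 1 = 0.4495 and g(1) = 1 − Σzᵢ/Kᵢ = -0.8477, so a root lies in (0, 1).
Iterate (Newton) starting at ψ = 0.49:
  ψ = 0.4900: g = -0.10960, g' = -0.8861 → ψ = 0.3663
  ψ = 0.3663: g = -0.00013, g' = -0.9007 → ψ = 0.3662
Converged at ψ = 0.3662.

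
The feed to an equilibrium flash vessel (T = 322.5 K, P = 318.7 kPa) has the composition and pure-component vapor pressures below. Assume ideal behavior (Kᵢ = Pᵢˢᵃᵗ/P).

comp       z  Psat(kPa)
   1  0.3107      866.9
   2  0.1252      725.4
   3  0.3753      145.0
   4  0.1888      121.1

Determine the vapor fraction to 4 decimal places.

ψ = 0.4071

Raoult's law: Kᵢ = Pᵢˢᵃᵗ/P = Pᵢˢᵃᵗ/318.7.
  K_1 = 866.9/318.7 = 2.720113, K_2 = 725.4/318.7 = 2.276122, K_3 = 145.0/318.7 = 0.454973, K_4 = 121.1/318.7 = 0.379981
Material balance + equilibrium reduce to Σ zᵢ(Kᵢ−1)/(1+ψ(Kᵢ−1)) = 0.
g(0) = ΣzᵢKᵢ − 1 = 0.3726 and g(1) = 1 − Σzᵢ/Kᵢ = -0.4910, so a root lies in (0, 1).
Iterate (Newton) starting at ψ = 0.5:
  ψ = 0.5000: g = -0.06596, g' = -0.7048 → ψ = 0.4064
  ψ = 0.4064: g = 0.00052, g' = -0.7205 → ψ = 0.4071
Converged at ψ = 0.4071.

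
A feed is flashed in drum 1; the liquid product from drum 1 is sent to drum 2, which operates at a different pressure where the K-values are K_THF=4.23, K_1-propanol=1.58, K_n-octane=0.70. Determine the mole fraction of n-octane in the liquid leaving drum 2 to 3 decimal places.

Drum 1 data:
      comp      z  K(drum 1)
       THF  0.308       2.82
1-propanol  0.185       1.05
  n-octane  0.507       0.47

x_n-octane (drum 2) = 0.820

Drum 1:
Rachford–Rice: g(ψ₁) = Σ zᵢ(Kᵢ−1)/(1+ψ₁(Kᵢ−1)) = 0.
Feasibility: ΣzᵢKᵢ = 1.301, Σzᵢ/Kᵢ = 1.364 — both > 1, two phases present.
Newton iteration, ψ₁⁰ = 0.5:
  ψ₁ = 0.500: g = -0.0631, g' = -0.544 → ψ₁ = 0.384
  ψ₁ = 0.384: g = 0.0017, g' = -0.578 → ψ₁ = 0.387
Converged at ψ₁ = 0.387.
Drum-1 compositions:
  THF: x = 0.181, y = 0.510
  1-propanol: x = 0.181, y = 0.191
  n-octane: x = 0.638, y = 0.300
Drum-2 feed = drum-1 liquid: z₂ = (0.1807, 0.1815, 0.6378).
Drum 2:
Iterate (Newton) starting at ψ₂ = 0.5:
  ψ₂ = 0.500: g = 0.0797, g' = -0.392 → ψ₂ = 0.704
  ψ₂ = 0.704: g = 0.0106, g' = -0.299 → ψ₂ = 0.739
  ψ₂ = 0.739: g = 0.0002, g' = -0.289 → ψ₂ = 0.740
Converged at ψ₂ = 0.740.
  THF: x = 0.053, y = 0.226
  1-propanol: x = 0.127, y = 0.201
  n-octane: x = 0.820, y = 0.574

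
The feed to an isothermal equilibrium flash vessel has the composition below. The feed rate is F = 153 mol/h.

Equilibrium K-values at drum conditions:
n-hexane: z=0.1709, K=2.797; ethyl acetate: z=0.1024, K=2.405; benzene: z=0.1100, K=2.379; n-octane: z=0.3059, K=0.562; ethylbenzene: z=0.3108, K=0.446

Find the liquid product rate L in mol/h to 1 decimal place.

L = 95.6 mol/h

Rachford–Rice: g(V/F) = Σ zᵢ(Kᵢ−1)/(1+V/F(Kᵢ−1)) = 0.
Check two-phase: ΣzᵢKᵢ = 1.2965 > 1 and Σzᵢ/Kᵢ = 1.3911 > 1, so g(0) = 0.2965 > 0 and g(1) = -0.3911 < 0.
Newton–Raphson from V/F = 0.5:
  V/F = 0.5000: g = -0.07365, g' = -0.5748 → V/F = 0.3719
  V/F = 0.3719: g = 0.00194, g' = -0.6120 → V/F = 0.3750
Converged at V/F = 0.3751.
Then V = V/F·F = 0.3751·153 = 57.4 mol/h and L = F − V = 95.6 mol/h.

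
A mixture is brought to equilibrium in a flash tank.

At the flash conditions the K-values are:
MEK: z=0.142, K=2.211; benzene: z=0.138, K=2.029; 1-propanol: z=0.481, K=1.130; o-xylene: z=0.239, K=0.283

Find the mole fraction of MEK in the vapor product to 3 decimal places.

Rachford–Rice: g(ψ) = Σ zᵢ(Kᵢ−1)/(1+ψ(Kᵢ−1)) = 0.
Check two-phase: ΣzᵢKᵢ = 1.205 > 1 and Σzᵢ/Kᵢ = 1.402 > 1, so g(0) = 0.205 > 0 and g(1) = -0.402 < 0.
Newton–Raphson from ψ = 0.36:
  ψ = 0.360: g = 0.0521, g' = -0.409 → ψ = 0.487
  ψ = 0.487: g = -0.0019, g' = -0.445 → ψ = 0.483
Converged at ψ = 0.483.
Compositions from xᵢ = zᵢ/(1+ψ(Kᵢ−1)), yᵢ = Kᵢxᵢ:
  MEK: x = 0.090, y = 0.198
  benzene: x = 0.092, y = 0.187
  1-propanol: x = 0.453, y = 0.511
  o-xylene: x = 0.366, y = 0.103

y_MEK = 0.198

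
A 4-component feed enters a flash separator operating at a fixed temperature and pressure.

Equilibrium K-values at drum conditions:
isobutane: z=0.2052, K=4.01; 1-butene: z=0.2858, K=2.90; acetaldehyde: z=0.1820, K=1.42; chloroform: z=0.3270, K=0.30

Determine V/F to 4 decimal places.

Iterate (Newton) starting at V/F = 0.58:
  V/F = 0.5800: g = 0.15939, g' = -0.9550 → V/F = 0.7469
  V/F = 0.7469: g = -0.00690, g' = -1.0748 → V/F = 0.7405
Converged at V/F = 0.7405.

V/F = 0.7405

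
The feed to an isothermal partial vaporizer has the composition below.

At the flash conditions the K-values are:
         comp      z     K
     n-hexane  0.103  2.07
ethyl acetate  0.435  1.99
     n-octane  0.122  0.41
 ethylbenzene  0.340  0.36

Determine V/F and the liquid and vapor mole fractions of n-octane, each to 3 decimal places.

V/F = 0.398, x_n-octane = 0.159, y_n-octane = 0.065

Newton iteration, V/F⁰ = 0.5:
  V/F = 0.500: g = -0.0622, g' = -0.627 → V/F = 0.401
  V/F = 0.401: g = -0.0015, g' = -0.601 → V/F = 0.398
Converged at V/F = 0.398.
Compositions from xᵢ = zᵢ/(1+V/F(Kᵢ−1)), yᵢ = Kᵢxᵢ:
  n-hexane: x = 0.072, y = 0.149
  ethyl acetate: x = 0.312, y = 0.621
  n-octane: x = 0.159, y = 0.065
  ethylbenzene: x = 0.456, y = 0.164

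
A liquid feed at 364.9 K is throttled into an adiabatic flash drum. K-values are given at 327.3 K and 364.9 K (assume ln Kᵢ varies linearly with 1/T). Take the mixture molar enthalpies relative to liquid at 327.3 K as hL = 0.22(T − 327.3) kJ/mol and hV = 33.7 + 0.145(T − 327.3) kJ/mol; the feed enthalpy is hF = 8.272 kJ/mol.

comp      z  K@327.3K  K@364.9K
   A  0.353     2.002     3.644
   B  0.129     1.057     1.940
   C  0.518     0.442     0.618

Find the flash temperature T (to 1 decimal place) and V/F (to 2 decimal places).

Adiabatic flash: solve Rachford–Rice at each trial T, then check hF = ψ·hV(T) + (1−ψ)·hL(T).
  T = 327.3 K: K = (2.002, 1.057, 0.442), RR gives ψ = 0.149, H_out = 5.006 kJ/mol
  T = 364.9 K: K = (3.644, 1.940, 0.618), RR gives ψ = 0.996, H_out = 39.036 kJ/mol
  T = 346.1 K: K = (2.745, 1.456, 0.527), RR gives ψ = 0.611, H_out = 23.863 kJ/mol
  T = 336.7 K: K = (2.355, 1.246, 0.484), RR gives ψ = 0.405, H_out = 15.416 kJ/mol
  T = 332.0 K: K = (2.174, 1.149, 0.463), RR gives ψ = 0.286, H_out = 10.562 kJ/mol
  T = 329.6 K: K = (2.085, 1.101, 0.452), RR gives ψ = 0.218, H_out = 7.831 kJ/mol
Linear interpolation between T = 329.6 (H_out = 7.831) and T = 332.0 (H_out = 10.562) on hF = 8.272 gives T ≈ 330.0 K, at which ψ = 0.23.

T = 330.0 K, V/F = 0.23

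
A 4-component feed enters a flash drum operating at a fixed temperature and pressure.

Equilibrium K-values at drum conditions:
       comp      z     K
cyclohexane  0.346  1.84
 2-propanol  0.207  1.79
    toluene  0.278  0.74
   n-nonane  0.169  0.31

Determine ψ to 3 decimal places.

ψ = 0.645

Newton iteration, ψ⁰ = 0.5:
  ψ = 0.500: g = 0.0608, g' = -0.400 → ψ = 0.652
  ψ = 0.652: g = -0.0033, g' = -0.451 → ψ = 0.645
Converged at ψ = 0.645.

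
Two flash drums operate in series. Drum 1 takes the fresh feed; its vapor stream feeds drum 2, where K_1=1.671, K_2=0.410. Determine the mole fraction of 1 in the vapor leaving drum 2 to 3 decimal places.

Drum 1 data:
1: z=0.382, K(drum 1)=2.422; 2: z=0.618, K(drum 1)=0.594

y_1 (drum 2) = 0.782

Drum 1:
Newton–Raphson from ψ₁ = 0.5:
  ψ₁ = 0.500: g = 0.0027, g' = -0.424 → ψ₁ = 0.506
Converged at ψ₁ = 0.506.
Drum-1 compositions:
  1: x = 0.222, y = 0.538
  2: x = 0.778, y = 0.462
Drum-2 feed = drum-1 vapor: z₂ = (0.5379, 0.4621).
Drum 2:
Binary case is linear: z₁(K₁−1)(1+ψ₂(K₂−1)) + z₂(K₂−1)(1+ψ₂(K₁−1)) = 0
⇒ ψ₂ = [z₁(K₁−1)+z₂(K₂−1)] / [−(K₁−1)(K₂−1)] = 0.0883/0.3959 = 0.223
  1: x = 0.468, y = 0.782
  2: x = 0.532, y = 0.218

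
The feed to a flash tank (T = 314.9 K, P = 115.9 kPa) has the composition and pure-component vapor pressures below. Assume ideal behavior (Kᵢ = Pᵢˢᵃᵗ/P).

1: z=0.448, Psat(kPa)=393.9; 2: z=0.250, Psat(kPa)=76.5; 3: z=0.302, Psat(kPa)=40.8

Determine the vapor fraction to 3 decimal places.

ψ = 0.617

Raoult's law: Kᵢ = Pᵢˢᵃᵗ/P = Pᵢˢᵃᵗ/115.9.
  K_1 = 393.9/115.9 = 3.39862, K_2 = 76.5/115.9 = 0.66005, K_3 = 40.8/115.9 = 0.35203
Iterate (Newton) starting at ψ = 0.5:
  ψ = 0.500: g = 0.0967, g' = -0.852 → ψ = 0.614
  ψ = 0.614: g = 0.0026, g' = -0.817 → ψ = 0.617
Converged at ψ = 0.617.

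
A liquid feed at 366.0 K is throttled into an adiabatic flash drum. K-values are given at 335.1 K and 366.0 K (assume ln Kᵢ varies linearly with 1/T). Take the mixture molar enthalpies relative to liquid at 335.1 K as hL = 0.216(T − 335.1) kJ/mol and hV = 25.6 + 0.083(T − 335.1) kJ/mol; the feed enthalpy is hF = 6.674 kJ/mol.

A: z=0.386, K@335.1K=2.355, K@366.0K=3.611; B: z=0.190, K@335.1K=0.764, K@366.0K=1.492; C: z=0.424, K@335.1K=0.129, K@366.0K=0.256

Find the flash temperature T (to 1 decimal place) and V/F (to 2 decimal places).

T = 341.7 K, V/F = 0.21

Adiabatic flash: solve Rachford–Rice at each trial T, then check hF = ψ·hV(T) + (1−ψ)·hL(T).
  T = 335.1 K: K = (2.355, 0.764, 0.129), RR gives ψ = 0.111, H_out = 2.835 kJ/mol
  T = 366.0 K: K = (3.611, 1.492, 0.256), RR gives ψ = 0.509, H_out = 17.608 kJ/mol
  T = 350.6 K: K = (2.946, 1.085, 0.185), RR gives ψ = 0.330, H_out = 11.118 kJ/mol
  T = 342.9 K: K = (2.642, 0.915, 0.155), RR gives ψ = 0.229, H_out = 7.312 kJ/mol
  T = 339.0 K: K = (2.496, 0.837, 0.142), RR gives ψ = 0.172, H_out = 5.169 kJ/mol
  T = 340.9 K: K = (2.567, 0.874, 0.148), RR gives ψ = 0.201, H_out = 6.234 kJ/mol
Linear interpolation between T = 340.9 (H_out = 6.234) and T = 342.9 (H_out = 7.312) on hF = 6.674 gives T ≈ 341.7 K, at which ψ = 0.21.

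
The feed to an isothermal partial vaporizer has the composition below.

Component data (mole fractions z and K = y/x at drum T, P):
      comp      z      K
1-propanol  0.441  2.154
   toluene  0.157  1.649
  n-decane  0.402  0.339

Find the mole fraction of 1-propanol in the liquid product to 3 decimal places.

Newton iteration, β⁰ = 0.33:
  β = 0.330: g = 0.1126, g' = -0.640 → β = 0.506
  β = 0.506: g = -0.0012, g' = -0.668 → β = 0.504
Converged at β = 0.504.
Compositions from xᵢ = zᵢ/(1+β(Kᵢ−1)), yᵢ = Kᵢxᵢ:
  1-propanol: x = 0.279, y = 0.601
  toluene: x = 0.118, y = 0.195
  n-decane: x = 0.603, y = 0.204

x_1-propanol = 0.279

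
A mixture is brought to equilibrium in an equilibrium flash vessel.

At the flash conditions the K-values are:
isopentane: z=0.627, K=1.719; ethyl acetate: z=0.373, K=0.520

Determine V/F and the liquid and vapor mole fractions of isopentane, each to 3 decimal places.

V/F = 0.787, x_isopentane = 0.400, y_isopentane = 0.688

Rachford–Rice: g(V/F) = Σ zᵢ(Kᵢ−1)/(1+V/F(Kᵢ−1)) = 0.
Check two-phase: ΣzᵢKᵢ = 1.272 > 1 and Σzᵢ/Kᵢ = 1.082 > 1, so g(0) = 0.272 > 0 and g(1) = -0.082 < 0.
Newton–Raphson from V/F = 0.5:
  V/F = 0.500: g = 0.0960, g' = -0.324 → V/F = 0.796
  V/F = 0.796: g = -0.0031, g' = -0.356 → V/F = 0.787
Converged at V/F = 0.787.
Compositions from xᵢ = zᵢ/(1+V/F(Kᵢ−1)), yᵢ = Kᵢxᵢ:
  isopentane: x = 0.400, y = 0.688
  ethyl acetate: x = 0.600, y = 0.312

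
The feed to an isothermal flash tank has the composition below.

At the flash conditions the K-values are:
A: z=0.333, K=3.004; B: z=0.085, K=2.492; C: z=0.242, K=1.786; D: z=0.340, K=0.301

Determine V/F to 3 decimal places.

Newton iteration, V/F⁰ = 0.5:
  V/F = 0.500: g = 0.1772, g' = -0.865 → V/F = 0.705
  V/F = 0.705: g = -0.0075, g' = -0.982 → V/F = 0.697
Converged at V/F = 0.697.

V/F = 0.697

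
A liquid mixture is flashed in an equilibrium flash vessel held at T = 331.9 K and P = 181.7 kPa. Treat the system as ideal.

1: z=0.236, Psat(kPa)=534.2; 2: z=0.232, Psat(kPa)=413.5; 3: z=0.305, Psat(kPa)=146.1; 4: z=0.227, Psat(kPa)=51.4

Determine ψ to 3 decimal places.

Raoult's law: Kᵢ = Pᵢˢᵃᵗ/P = Pᵢˢᵃᵗ/181.7.
  K_1 = 534.2/181.7 = 2.94001, K_2 = 413.5/181.7 = 2.27573, K_3 = 146.1/181.7 = 0.80407, K_4 = 51.4/181.7 = 0.28288
Let ψ = V/F and solve Σ zᵢ(Kᵢ−1)/(1+ψ(Kᵢ−1)) = 0.
g(0) = ΣzᵢKᵢ − 1 = 0.531 and g(1) = 1 − Σzᵢ/Kᵢ = -0.364, so a root lies in (0, 1).
Newton–Raphson from ψ = 0.5:
  ψ = 0.500: g = 0.0931, g' = -0.668 → ψ = 0.639
  ψ = 0.639: g = -0.0016, g' = -0.705 → ψ = 0.637
Converged at ψ = 0.637.

ψ = 0.637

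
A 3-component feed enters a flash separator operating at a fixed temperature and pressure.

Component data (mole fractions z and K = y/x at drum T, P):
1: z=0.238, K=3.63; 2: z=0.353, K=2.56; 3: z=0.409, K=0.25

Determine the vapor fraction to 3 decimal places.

ψ = 0.575

Newton–Raphson from ψ = 0.62:
  ψ = 0.620: g = -0.0555, g' = -1.264 → ψ = 0.576
  ψ = 0.576: g = -0.0012, g' = -1.212 → ψ = 0.575
Converged at ψ = 0.575.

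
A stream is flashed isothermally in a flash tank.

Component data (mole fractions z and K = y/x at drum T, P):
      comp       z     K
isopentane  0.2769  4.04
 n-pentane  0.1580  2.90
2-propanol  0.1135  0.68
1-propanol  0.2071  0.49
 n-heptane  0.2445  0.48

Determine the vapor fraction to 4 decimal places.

ψ = 0.6809

Rachford–Rice: g(ψ) = Σ zᵢ(Kᵢ−1)/(1+ψ(Kᵢ−1)) = 0.
Check two-phase: ΣzᵢKᵢ = 1.8729 > 1 and Σzᵢ/Kᵢ = 1.2220 > 1, so g(0) = 0.8729 > 0 and g(1) = -0.2220 < 0.
Iterate (Newton) starting at ψ = 0.5:
  ψ = 0.5000: g = 0.13116, g' = -0.7872 → ψ = 0.6666
  ψ = 0.6666: g = 0.00979, g' = -0.6877 → ψ = 0.6809
Converged at ψ = 0.6809.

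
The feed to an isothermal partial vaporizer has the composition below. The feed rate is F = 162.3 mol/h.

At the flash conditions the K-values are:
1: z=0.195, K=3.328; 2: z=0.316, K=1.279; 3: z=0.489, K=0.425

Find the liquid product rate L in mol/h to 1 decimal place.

Let β = V/F and solve Σ zᵢ(Kᵢ−1)/(1+β(Kᵢ−1)) = 0.
Check two-phase: ΣzᵢKᵢ = 1.261 > 1 and Σzᵢ/Kᵢ = 1.456 > 1, so g(0) = 0.261 > 0 and g(1) = -0.456 < 0.
Iterate (Newton) starting at β = 0.5:
  β = 0.500: g = -0.1075, g' = -0.563 → β = 0.309
  β = 0.309: g = 0.0032, g' = -0.617 → β = 0.314
Converged at β = 0.314.
Then V = β·F = 0.3143·162.3 = 51.0 mol/h and L = F − V = 111.3 mol/h.

L = 111.3 mol/h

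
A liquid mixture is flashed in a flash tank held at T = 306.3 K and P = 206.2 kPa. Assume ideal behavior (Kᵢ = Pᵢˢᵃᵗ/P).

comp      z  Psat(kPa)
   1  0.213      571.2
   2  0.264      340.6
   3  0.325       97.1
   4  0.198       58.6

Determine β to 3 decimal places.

Raoult's law: Kᵢ = Pᵢˢᵃᵗ/P = Pᵢˢᵃᵗ/206.2.
  K_1 = 571.2/206.2 = 2.77013, K_2 = 340.6/206.2 = 1.65179, K_3 = 97.1/206.2 = 0.47090, K_4 = 58.6/206.2 = 0.28419
Material balance + equilibrium reduce to Σ zᵢ(Kᵢ−1)/(1+β(Kᵢ−1)) = 0.
g(0) = ΣzᵢKᵢ − 1 = 0.235 and g(1) = 1 − Σzᵢ/Kᵢ = -0.624, so a root lies in (0, 1).
Newton–Raphson from β = 0.33:
  β = 0.330: g = -0.0143, g' = -0.649 → β = 0.308
Converged at β = 0.308.

β = 0.308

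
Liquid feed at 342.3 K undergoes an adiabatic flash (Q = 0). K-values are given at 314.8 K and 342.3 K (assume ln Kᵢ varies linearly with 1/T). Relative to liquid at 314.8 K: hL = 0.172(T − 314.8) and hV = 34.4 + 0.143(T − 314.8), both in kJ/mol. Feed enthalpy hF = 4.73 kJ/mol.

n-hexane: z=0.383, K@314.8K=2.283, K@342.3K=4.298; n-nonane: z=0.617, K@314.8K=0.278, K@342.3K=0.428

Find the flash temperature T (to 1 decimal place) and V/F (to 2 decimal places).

T = 318.0 K, V/F = 0.12

Adiabatic flash: solve Rachford–Rice at each trial T, then check hF = ψ·hV(T) + (1−ψ)·hL(T).
  T = 314.8 K: K = (2.283, 0.278), RR gives ψ = 0.050, H_out = 1.705 kJ/mol
  T = 342.3 K: K = (4.298, 0.428), RR gives ψ = 0.482, H_out = 20.943 kJ/mol
  T = 328.6 K: K = (3.178, 0.348), RR gives ψ = 0.304, H_out = 12.724 kJ/mol
  T = 321.7 K: K = (2.703, 0.312), RR gives ψ = 0.194, H_out = 7.834 kJ/mol
  T = 318.2 K: K = (2.483, 0.294), RR gives ψ = 0.127, H_out = 4.937 kJ/mol
  T = 316.5 K: K = (2.382, 0.286), RR gives ψ = 0.090, H_out = 3.382 kJ/mol
Linear interpolation between T = 316.5 (H_out = 3.382) and T = 318.2 (H_out = 4.937) on hF = 4.73 gives T ≈ 318.0 K, at which ψ = 0.12.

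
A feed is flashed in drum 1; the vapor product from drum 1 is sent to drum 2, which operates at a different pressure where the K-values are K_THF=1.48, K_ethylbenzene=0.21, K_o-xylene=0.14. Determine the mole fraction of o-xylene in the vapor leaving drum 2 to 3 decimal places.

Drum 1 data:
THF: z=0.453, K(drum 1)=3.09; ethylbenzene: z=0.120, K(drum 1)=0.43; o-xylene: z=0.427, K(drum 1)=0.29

Drum 1:
Newton iteration, ψ₁⁰ = 0.31:
  ψ₁ = 0.310: g = 0.1027, g' = -1.140 → ψ₁ = 0.400
  ψ₁ = 0.400: g = 0.0035, g' = -1.072 → ψ₁ = 0.403
Converged at ψ₁ = 0.403.
Drum-1 compositions:
  THF: x = 0.246, y = 0.759
  ethylbenzene: x = 0.156, y = 0.067
  o-xylene: x = 0.598, y = 0.174
Drum-2 feed = drum-1 vapor: z₂ = (0.7595, 0.0670, 0.1735).
Drum 2:
Iterate (Newton) starting at ψ₂ = 0.41:
  ψ₂ = 0.410: g = -0.0042, g' = -0.520 → ψ₂ = 0.402
Converged at ψ₂ = 0.402.
  THF: x = 0.637, y = 0.942
  ethylbenzene: x = 0.098, y = 0.021
  o-xylene: x = 0.265, y = 0.037

y_o-xylene (drum 2) = 0.037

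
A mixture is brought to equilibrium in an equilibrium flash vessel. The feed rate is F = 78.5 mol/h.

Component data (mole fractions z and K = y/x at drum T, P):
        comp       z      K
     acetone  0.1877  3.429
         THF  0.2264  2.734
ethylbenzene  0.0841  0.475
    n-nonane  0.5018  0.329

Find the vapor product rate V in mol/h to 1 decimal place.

Newton–Raphson from V/F = 0.5:
  V/F = 0.5000: g = -0.15042, g' = -0.9754 → V/F = 0.3458
  V/F = 0.3458: g = 0.00084, g' = -1.0109 → V/F = 0.3466
Converged at V/F = 0.3466.
Then V = V/F·F = 0.3466·78.5 = 27.2 mol/h and L = F − V = 51.3 mol/h.

V = 27.2 mol/h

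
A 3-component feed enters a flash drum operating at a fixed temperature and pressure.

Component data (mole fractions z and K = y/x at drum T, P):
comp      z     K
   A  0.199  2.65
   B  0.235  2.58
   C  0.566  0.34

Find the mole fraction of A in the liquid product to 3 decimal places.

x_A = 0.132

Rachford–Rice: g(ψ) = Σ zᵢ(Kᵢ−1)/(1+ψ(Kᵢ−1)) = 0.
Feasibility: ΣzᵢKᵢ = 1.326, Σzᵢ/Kᵢ = 1.831 — both > 1, two phases present.
Newton–Raphson from ψ = 0.62:
  ψ = 0.620: g = -0.2824, g' = -0.988 → ψ = 0.334
  ψ = 0.334: g = -0.0247, g' = -0.882 → ψ = 0.306
Converged at ψ = 0.306.
Compositions from xᵢ = zᵢ/(1+ψ(Kᵢ−1)), yᵢ = Kᵢxᵢ:
  A: x = 0.132, y = 0.350
  B: x = 0.158, y = 0.409
  C: x = 0.709, y = 0.241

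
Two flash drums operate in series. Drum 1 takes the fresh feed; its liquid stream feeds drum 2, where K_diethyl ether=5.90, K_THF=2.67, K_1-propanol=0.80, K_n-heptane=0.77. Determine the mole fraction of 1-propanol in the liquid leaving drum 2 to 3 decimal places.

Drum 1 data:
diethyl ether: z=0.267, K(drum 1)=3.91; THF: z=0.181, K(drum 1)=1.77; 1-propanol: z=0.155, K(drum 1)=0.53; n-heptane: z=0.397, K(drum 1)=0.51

x_1-propanol (drum 2) = 0.251

Drum 1:
Newton iteration, ψ₁⁰ = 0.48:
  ψ₁ = 0.480: g = 0.0775, g' = -0.671 → ψ₁ = 0.596
  ψ₁ = 0.596: g = 0.0040, g' = -0.609 → ψ₁ = 0.602
Converged at ψ₁ = 0.602.
Drum-1 compositions:
  diethyl ether: x = 0.097, y = 0.379
  THF: x = 0.124, y = 0.219
  1-propanol: x = 0.216, y = 0.115
  n-heptane: x = 0.563, y = 0.287
Drum-2 feed = drum-1 liquid: z₂ = (0.0970, 0.1237, 0.2162, 0.5631).
Drum 2:
Material balance + equilibrium reduce to Σ zᵢ(Kᵢ−1)/(1+ψ₂(Kᵢ−1)) = 0.
Check two-phase: ΣzᵢKᵢ = 1.509 > 1 and Σzᵢ/Kᵢ = 1.064 > 1, so g(0) = 0.509 > 0 and g(1) = -0.064 < 0.
Newton–Raphson from ψ₂ = 0.5:
  ψ₂ = 0.500: g = 0.0559, g' = -0.347 → ψ₂ = 0.661
  ψ₂ = 0.661: g = 0.0077, g' = -0.260 → ψ₂ = 0.691
Converged at ψ₂ = 0.691.
  diethyl ether: x = 0.022, y = 0.130
  THF: x = 0.057, y = 0.153
  1-propanol: x = 0.251, y = 0.201
  n-heptane: x = 0.670, y = 0.516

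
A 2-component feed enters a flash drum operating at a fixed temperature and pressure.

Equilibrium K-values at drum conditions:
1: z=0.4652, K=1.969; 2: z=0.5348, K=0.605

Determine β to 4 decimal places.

Material balance + equilibrium reduce to Σ zᵢ(Kᵢ−1)/(1+β(Kᵢ−1)) = 0.
Check two-phase: ΣzᵢKᵢ = 1.2395 > 1 and Σzᵢ/Kᵢ = 1.1202 > 1, so g(0) = 0.2395 > 0 and g(1) = -0.1202 < 0.
Iterate (Newton) starting at β = 0.43:
  β = 0.4300: g = 0.06373, g' = -0.3387 → β = 0.6181
  β = 0.6181: g = 0.00243, g' = -0.3169 → β = 0.6258
Converged at β = 0.6258.

β = 0.6258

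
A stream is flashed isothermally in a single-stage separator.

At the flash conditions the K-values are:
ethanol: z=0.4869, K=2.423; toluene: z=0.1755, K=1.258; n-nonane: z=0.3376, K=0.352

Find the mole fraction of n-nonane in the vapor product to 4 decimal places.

Newton iteration, V/F⁰ = 0.5:
  V/F = 0.5000: g = 0.12131, g' = -0.6560 → V/F = 0.6849
  V/F = 0.6849: g = -0.00400, g' = -0.7196 → V/F = 0.6794
Converged at V/F = 0.6794.
Compositions from xᵢ = zᵢ/(1+V/F(Kᵢ−1)), yᵢ = Kᵢxᵢ:
  ethanol: x = 0.2476, y = 0.5999
  toluene: x = 0.1493, y = 0.1879
  n-nonane: x = 0.6031, y = 0.2123

y_n-nonane = 0.2123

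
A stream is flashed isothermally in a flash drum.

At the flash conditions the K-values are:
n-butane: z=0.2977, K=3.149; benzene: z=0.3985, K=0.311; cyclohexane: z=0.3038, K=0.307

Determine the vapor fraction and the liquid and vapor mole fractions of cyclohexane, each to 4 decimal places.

Material balance + equilibrium reduce to Σ zᵢ(Kᵢ−1)/(1+ψ(Kᵢ−1)) = 0.
Check two-phase: ΣzᵢKᵢ = 1.1547 > 1 and Σzᵢ/Kᵢ = 2.3655 > 1, so g(0) = 0.1547 > 0 and g(1) = -1.3655 < 0.
Newton–Raphson from ψ = 0.5:
  ψ = 0.5000: g = -0.43264, g' = -1.1014 → ψ = 0.1072
  ψ = 0.1072: g = -0.00390, g' = -1.2990 → ψ = 0.1042
Converged at ψ = 0.1042.
Compositions from xᵢ = zᵢ/(1+ψ(Kᵢ−1)), yᵢ = Kᵢxᵢ:
  n-butane: x = 0.2432, y = 0.7660
  benzene: x = 0.4293, y = 0.1335
  cyclohexane: x = 0.3274, y = 0.1005

ψ = 0.1042, x_cyclohexane = 0.3274, y_cyclohexane = 0.1005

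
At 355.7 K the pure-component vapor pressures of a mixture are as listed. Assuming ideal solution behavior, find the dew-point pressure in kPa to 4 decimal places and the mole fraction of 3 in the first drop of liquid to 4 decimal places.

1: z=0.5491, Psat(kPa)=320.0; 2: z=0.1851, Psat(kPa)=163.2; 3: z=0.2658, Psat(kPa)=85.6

At the dew point ψ → 1, so Σzᵢ/Kᵢ = 1 with Kᵢ = Pᵢˢᵃᵗ/P ⇒ 1/P = Σzᵢ/Pᵢˢᵃᵗ.
1/P = 0.5491/320.0 + 0.1851/163.2 + 0.2658/85.6 = 0.0059553 ⇒ P = 167.9185 kPa
xᵢ = zᵢP/Pᵢˢᵃᵗ ⇒ x_3 = 0.2658·167.9185/85.6 = 0.5214

Pdew = 167.9185 kPa, x_3 = 0.5214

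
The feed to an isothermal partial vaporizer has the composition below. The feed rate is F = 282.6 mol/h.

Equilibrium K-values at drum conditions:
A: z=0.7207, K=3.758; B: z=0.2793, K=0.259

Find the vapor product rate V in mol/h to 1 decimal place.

Material balance + equilibrium reduce to Σ zᵢ(Kᵢ−1)/(1+β(Kᵢ−1)) = 0.
Feasibility: ΣzᵢKᵢ = 2.7807, Σzᵢ/Kᵢ = 1.2702 — both > 1, two phases present.
Newton–Raphson from β = 0.64:
  β = 0.6400: g = 0.32520, g' = -1.2718 → β = 0.8957
  β = 0.8957: g = -0.04267, g' = -1.8113 → β = 0.8721
  β = 0.8721: g = -0.00137, g' = -1.6983 → β = 0.8713
Converged at β = 0.8713.
Then V = β·F = 0.8713·282.6 = 246.2 mol/h and L = F − V = 36.4 mol/h.

V = 246.2 mol/h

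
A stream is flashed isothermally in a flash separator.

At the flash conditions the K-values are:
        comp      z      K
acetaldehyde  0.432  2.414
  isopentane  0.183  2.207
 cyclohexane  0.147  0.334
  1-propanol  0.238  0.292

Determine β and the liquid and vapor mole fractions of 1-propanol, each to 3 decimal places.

β = 0.603, x_1-propanol = 0.415, y_1-propanol = 0.121

Material balance + equilibrium reduce to Σ zᵢ(Kᵢ−1)/(1+β(Kᵢ−1)) = 0.
g(0) = ΣzᵢKᵢ − 1 = 0.565 and g(1) = 1 − Σzᵢ/Kᵢ = -0.517, so a root lies in (0, 1).
Iterate (Newton) starting at β = 0.57:
  β = 0.570: g = 0.0288, g' = -0.863 → β = 0.603
Converged at β = 0.603.
Compositions from xᵢ = zᵢ/(1+β(Kᵢ−1)), yᵢ = Kᵢxᵢ:
  acetaldehyde: x = 0.233, y = 0.563
  isopentane: x = 0.106, y = 0.234
  cyclohexane: x = 0.246, y = 0.082
  1-propanol: x = 0.415, y = 0.121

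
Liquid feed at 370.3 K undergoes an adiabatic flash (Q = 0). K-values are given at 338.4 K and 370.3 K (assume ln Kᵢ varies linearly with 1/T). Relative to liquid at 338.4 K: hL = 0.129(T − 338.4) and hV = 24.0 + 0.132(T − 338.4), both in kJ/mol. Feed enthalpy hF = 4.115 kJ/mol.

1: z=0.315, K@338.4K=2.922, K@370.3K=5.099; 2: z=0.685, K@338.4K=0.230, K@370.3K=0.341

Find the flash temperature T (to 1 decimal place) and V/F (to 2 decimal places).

T = 345.8 K, V/F = 0.13

Adiabatic flash: solve Rachford–Rice at each trial T, then check hF = ψ·hV(T) + (1−ψ)·hL(T).
  T = 338.4 K: K = (2.922, 0.230), RR gives ψ = 0.053, H_out = 1.265 kJ/mol
  T = 370.3 K: K = (5.099, 0.341), RR gives ψ = 0.311, H_out = 11.606 kJ/mol
  T = 354.4 K: K = (3.912, 0.283), RR gives ψ = 0.204, H_out = 6.968 kJ/mol
  T = 346.4 K: K = (3.392, 0.256), RR gives ψ = 0.137, H_out = 4.319 kJ/mol
  T = 342.4 K: K = (3.151, 0.243), RR gives ψ = 0.097, H_out = 2.857 kJ/mol
  T = 344.4 K: K = (3.270, 0.249), RR gives ψ = 0.118, H_out = 3.602 kJ/mol
Linear interpolation between T = 344.4 (H_out = 3.602) and T = 346.4 (H_out = 4.319) on hF = 4.115 gives T ≈ 345.8 K, at which ψ = 0.13.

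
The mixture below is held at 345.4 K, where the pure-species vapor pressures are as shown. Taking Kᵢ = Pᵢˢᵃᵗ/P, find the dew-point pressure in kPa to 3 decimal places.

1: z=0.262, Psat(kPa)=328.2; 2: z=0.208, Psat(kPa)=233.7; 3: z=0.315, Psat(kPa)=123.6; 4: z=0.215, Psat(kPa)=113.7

At the dew point ψ → 1, so Σzᵢ/Kᵢ = 1 with Kᵢ = Pᵢˢᵃᵗ/P ⇒ 1/P = Σzᵢ/Pᵢˢᵃᵗ.
1/P = 0.262/328.2 + 0.208/233.7 + 0.315/123.6 + 0.215/113.7 = 0.006128 ⇒ P = 163.190 kPa

Pdew = 163.190 kPa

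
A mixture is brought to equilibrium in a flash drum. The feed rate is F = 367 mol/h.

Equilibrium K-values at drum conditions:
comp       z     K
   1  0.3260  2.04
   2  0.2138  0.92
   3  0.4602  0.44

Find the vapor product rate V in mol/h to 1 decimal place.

V = 50.6 mol/h

Newton iteration, V/F⁰ = 0.37:
  V/F = 0.3700: g = -0.09786, g' = -0.4149 → V/F = 0.1342
  V/F = 0.1342: g = 0.00159, g' = -0.4417 → V/F = 0.1378
Converged at V/F = 0.1378.
Then V = V/F·F = 0.1378·367 = 50.6 mol/h and L = F − V = 316.4 mol/h.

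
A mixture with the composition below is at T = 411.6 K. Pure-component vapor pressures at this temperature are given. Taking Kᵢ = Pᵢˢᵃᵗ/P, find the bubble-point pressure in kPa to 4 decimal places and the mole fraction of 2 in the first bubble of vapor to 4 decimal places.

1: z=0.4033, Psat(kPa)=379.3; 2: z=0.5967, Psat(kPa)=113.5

Pbub = 220.6971 kPa, y_2 = 0.3069

At the bubble point ψ → 0, so ΣzᵢKᵢ = 1 with Kᵢ = Pᵢˢᵃᵗ/P ⇒ P = ΣzᵢPᵢˢᵃᵗ.
P = 0.4033·379.3 + 0.5967·113.5 = 220.6971 kPa
yᵢ = zᵢPᵢˢᵃᵗ/P ⇒ y_2 = 0.5967·113.5/220.6971 = 0.3069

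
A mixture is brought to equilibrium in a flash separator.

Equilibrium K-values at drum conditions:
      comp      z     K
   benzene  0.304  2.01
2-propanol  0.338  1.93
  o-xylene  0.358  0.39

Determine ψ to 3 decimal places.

Let ψ = V/F and solve Σ zᵢ(Kᵢ−1)/(1+ψ(Kᵢ−1)) = 0.
g(0) = ΣzᵢKᵢ − 1 = 0.403 and g(1) = 1 − Σzᵢ/Kᵢ = -0.244, so a root lies in (0, 1).
Newton iteration, ψ⁰ = 0.5:
  ψ = 0.500: g = 0.1044, g' = -0.549 → ψ = 0.690
  ψ = 0.690: g = -0.0048, g' = -0.613 → ψ = 0.682
Converged at ψ = 0.682.

ψ = 0.682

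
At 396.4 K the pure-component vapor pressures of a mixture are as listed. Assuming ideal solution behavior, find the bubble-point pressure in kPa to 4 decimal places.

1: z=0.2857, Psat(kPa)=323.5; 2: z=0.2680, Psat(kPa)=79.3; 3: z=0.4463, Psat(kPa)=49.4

Pbub = 135.7236 kPa

At the bubble point ψ → 0, so ΣzᵢKᵢ = 1 with Kᵢ = Pᵢˢᵃᵗ/P ⇒ P = ΣzᵢPᵢˢᵃᵗ.
P = 0.2857·323.5 + 0.2680·79.3 + 0.4463·49.4 = 135.7236 kPa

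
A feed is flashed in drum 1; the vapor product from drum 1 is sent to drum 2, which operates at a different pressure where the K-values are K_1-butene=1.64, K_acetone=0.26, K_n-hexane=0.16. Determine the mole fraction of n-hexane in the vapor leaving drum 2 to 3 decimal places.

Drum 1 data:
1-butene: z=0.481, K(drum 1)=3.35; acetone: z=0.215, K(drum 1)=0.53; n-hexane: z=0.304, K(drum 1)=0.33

Drum 1:
Let ψ₁ = V/F and solve Σ zᵢ(Kᵢ−1)/(1+ψ₁(Kᵢ−1)) = 0.
Check two-phase: ΣzᵢKᵢ = 1.826 > 1 and Σzᵢ/Kᵢ = 1.470 > 1, so g(0) = 0.826 > 0 and g(1) = -0.470 < 0.
Newton–Raphson from ψ₁ = 0.5:
  ψ₁ = 0.500: g = 0.0813, g' = -0.951 → ψ₁ = 0.585
  ψ₁ = 0.585: g = 0.0012, g' = -0.930 → ψ₁ = 0.587
Converged at ψ₁ = 0.587.
Drum-1 compositions:
  1-butene: x = 0.202, y = 0.677
  acetone: x = 0.297, y = 0.157
  n-hexane: x = 0.501, y = 0.165
Drum-2 feed = drum-1 vapor: z₂ = (0.6773, 0.1573, 0.1653).
Drum 2:
Let ψ₂ = V/F and solve Σ zᵢ(Kᵢ−1)/(1+ψ₂(Kᵢ−1)) = 0.
Feasibility: ΣzᵢKᵢ = 1.178, Σzᵢ/Kᵢ = 2.051 — both > 1, two phases present.
Newton iteration, ψ₂⁰ = 0.33:
  ψ₂ = 0.330: g = 0.0117, g' = -0.563 → ψ₂ = 0.351
Converged at ψ₂ = 0.351.
  1-butene: x = 0.553, y = 0.907
  acetone: x = 0.212, y = 0.055
  n-hexane: x = 0.234, y = 0.037

y_n-hexane (drum 2) = 0.037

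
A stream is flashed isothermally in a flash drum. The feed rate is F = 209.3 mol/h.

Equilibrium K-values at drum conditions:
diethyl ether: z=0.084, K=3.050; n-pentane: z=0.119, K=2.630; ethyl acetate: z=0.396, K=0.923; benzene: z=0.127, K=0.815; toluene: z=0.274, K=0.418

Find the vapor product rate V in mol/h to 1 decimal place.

Material balance + equilibrium reduce to Σ zᵢ(Kᵢ−1)/(1+ψ(Kᵢ−1)) = 0.
g(0) = ΣzᵢKᵢ − 1 = 0.153 and g(1) = 1 − Σzᵢ/Kᵢ = -0.313, so a root lies in (0, 1).
Iterate (Newton) starting at ψ = 0.65:
  ψ = 0.650: g = -0.1473, g' = -0.388 → ψ = 0.270
  ψ = 0.270: g = 0.0004, g' = -0.437 → ψ = 0.271
Converged at ψ = 0.271.
Then V = ψ·F = 0.2711·209.3 = 56.7 mol/h and L = F − V = 152.6 mol/h.

V = 56.7 mol/h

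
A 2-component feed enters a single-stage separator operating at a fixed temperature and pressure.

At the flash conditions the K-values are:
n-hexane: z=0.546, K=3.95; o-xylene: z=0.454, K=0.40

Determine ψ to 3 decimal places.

ψ = 0.756

Material balance + equilibrium reduce to Σ zᵢ(Kᵢ−1)/(1+ψ(Kᵢ−1)) = 0.
Check two-phase: ΣzᵢKᵢ = 2.338 > 1 and Σzᵢ/Kᵢ = 1.273 > 1, so g(0) = 1.338 > 0 and g(1) = -0.273 < 0.
Binary case is linear: z₁(K₁−1)(1+ψ(K₂−1)) + z₂(K₂−1)(1+ψ(K₁−1)) = 0
⇒ ψ = [z₁(K₁−1)+z₂(K₂−1)] / [−(K₁−1)(K₂−1)] = 1.3383/1.7700 = 0.756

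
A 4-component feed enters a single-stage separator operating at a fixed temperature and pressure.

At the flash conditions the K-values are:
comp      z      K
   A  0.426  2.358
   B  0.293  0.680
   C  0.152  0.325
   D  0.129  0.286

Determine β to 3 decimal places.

Let β = V/F and solve Σ zᵢ(Kᵢ−1)/(1+β(Kᵢ−1)) = 0.
Check two-phase: ΣzᵢKᵢ = 1.290 > 1 and Σzᵢ/Kᵢ = 1.530 > 1, so g(0) = 0.290 > 0 and g(1) = -0.530 < 0.
Newton iteration, β⁰ = 0.51:
  β = 0.510: g = -0.0716, g' = -0.641 → β = 0.398
  β = 0.398: g = -0.0011, g' = -0.628 → β = 0.397
Converged at β = 0.397.

β = 0.397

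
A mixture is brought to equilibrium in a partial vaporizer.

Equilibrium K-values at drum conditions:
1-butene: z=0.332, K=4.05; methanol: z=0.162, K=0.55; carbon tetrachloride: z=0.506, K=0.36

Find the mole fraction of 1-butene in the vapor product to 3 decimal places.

y_1-butene = 0.663

Let ψ = V/F and solve Σ zᵢ(Kᵢ−1)/(1+ψ(Kᵢ−1)) = 0.
g(0) = ΣzᵢKᵢ − 1 = 0.616 and g(1) = 1 − Σzᵢ/Kᵢ = -0.782, so a root lies in (0, 1).
Iterate (Newton) starting at ψ = 0.5:
  ψ = 0.500: g = -0.1693, g' = -0.987 → ψ = 0.329
  ψ = 0.329: g = 0.0102, g' = -1.148 → ψ = 0.337
Converged at ψ = 0.337.
Compositions from xᵢ = zᵢ/(1+ψ(Kᵢ−1)), yᵢ = Kᵢxᵢ:
  1-butene: x = 0.164, y = 0.663
  methanol: x = 0.191, y = 0.105
  carbon tetrachloride: x = 0.645, y = 0.232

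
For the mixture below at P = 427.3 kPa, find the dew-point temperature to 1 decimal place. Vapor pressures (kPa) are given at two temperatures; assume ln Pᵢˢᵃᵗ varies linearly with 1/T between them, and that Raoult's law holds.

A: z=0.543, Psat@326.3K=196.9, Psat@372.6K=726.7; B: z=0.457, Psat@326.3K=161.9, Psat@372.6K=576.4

T = 356.2 K

Dew-point temperature: Σzᵢ·P/Pᵢˢᵃᵗ(T) = 1. Interpolate ln Pᵢˢᵃᵗ = aᵢ + bᵢ/T.
  T = 326.3 K: ΣzᵢP/Pᵢˢᵃᵗ = 2.3845
  T = 372.6 K: ΣzᵢP/Pᵢˢᵃᵗ = 0.6581
  T = 349.5 K: ΣzᵢP/Pᵢˢᵃᵗ = 1.1987
  T = 361.1 K: ΣzᵢP/Pᵢˢᵃᵗ = 0.8785
  T = 355.3 K: ΣzᵢP/Pᵢˢᵃᵗ = 1.0236
  T = 358.2 K: ΣzᵢP/Pᵢˢᵃᵗ = 0.9477
Interpolating between 355.3 K and 358.2 K gives T ≈ 356.2 K.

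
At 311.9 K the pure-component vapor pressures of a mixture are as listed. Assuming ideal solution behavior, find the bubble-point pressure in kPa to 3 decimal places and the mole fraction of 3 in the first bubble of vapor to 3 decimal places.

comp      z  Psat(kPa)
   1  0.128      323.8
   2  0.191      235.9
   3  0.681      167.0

At the bubble point ψ → 0, so ΣzᵢKᵢ = 1 with Kᵢ = Pᵢˢᵃᵗ/P ⇒ P = ΣzᵢPᵢˢᵃᵗ.
P = 0.128·323.8 + 0.191·235.9 + 0.681·167.0 = 200.230 kPa
yᵢ = zᵢPᵢˢᵃᵗ/P ⇒ y_3 = 0.681·167.0/200.230 = 0.568

Pbub = 200.230 kPa, y_3 = 0.568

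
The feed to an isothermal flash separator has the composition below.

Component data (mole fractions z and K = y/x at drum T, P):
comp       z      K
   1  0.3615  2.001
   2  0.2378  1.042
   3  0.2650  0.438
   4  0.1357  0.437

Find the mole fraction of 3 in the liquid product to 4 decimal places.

x_3 = 0.3283

Material balance + equilibrium reduce to Σ zᵢ(Kᵢ−1)/(1+V/F(Kᵢ−1)) = 0.
g(0) = ΣzᵢKᵢ − 1 = 0.1465 and g(1) = 1 − Σzᵢ/Kᵢ = -0.3244, so a root lies in (0, 1).
Iterate (Newton) starting at V/F = 0.39:
  V/F = 0.3900: g = -0.01854, g' = -0.3957 → V/F = 0.3431
Converged at V/F = 0.3431.
Compositions from xᵢ = zᵢ/(1+V/F(Kᵢ−1)), yᵢ = Kᵢxᵢ:
  1: x = 0.2691, y = 0.5384
  2: x = 0.2344, y = 0.2443
  3: x = 0.3283, y = 0.1438
  4: x = 0.1682, y = 0.0735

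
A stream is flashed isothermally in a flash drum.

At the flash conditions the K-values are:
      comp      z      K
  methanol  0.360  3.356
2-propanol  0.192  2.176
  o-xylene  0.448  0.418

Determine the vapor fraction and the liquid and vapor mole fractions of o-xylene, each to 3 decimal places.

ψ = 0.705, x_o-xylene = 0.760, y_o-xylene = 0.318

Rachford–Rice: g(ψ) = Σ zᵢ(Kᵢ−1)/(1+ψ(Kᵢ−1)) = 0.
Check two-phase: ΣzᵢKᵢ = 1.813 > 1 and Σzᵢ/Kᵢ = 1.267 > 1, so g(0) = 0.813 > 0 and g(1) = -0.267 < 0.
Newton–Raphson from ψ = 0.5:
  ψ = 0.500: g = 0.1639, g' = -0.828 → ψ = 0.698
  ψ = 0.698: g = 0.0058, g' = -0.796 → ψ = 0.705
Converged at ψ = 0.705.
Compositions from xᵢ = zᵢ/(1+ψ(Kᵢ−1)), yᵢ = Kᵢxᵢ:
  methanol: x = 0.135, y = 0.454
  2-propanol: x = 0.105, y = 0.228
  o-xylene: x = 0.760, y = 0.318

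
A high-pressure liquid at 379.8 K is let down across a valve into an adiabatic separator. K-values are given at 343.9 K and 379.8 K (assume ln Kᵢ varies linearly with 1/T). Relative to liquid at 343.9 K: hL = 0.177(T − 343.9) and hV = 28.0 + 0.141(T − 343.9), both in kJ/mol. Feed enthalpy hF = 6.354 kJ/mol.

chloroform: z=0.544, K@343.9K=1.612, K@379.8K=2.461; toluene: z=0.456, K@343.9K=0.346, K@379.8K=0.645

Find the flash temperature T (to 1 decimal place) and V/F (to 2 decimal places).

Adiabatic flash: solve Rachford–Rice at each trial T, then check hF = ψ·hV(T) + (1−ψ)·hL(T).
  T = 343.9 K: K = (1.612, 0.346), RR gives ψ = 0.087, H_out = 2.428 kJ/mol
  T = 379.8 K: K = (2.461, 0.645), RR gives ψ = 1.000, H_out = 33.062 kJ/mol
  T = 361.9 K: K = (2.014, 0.480), RR gives ψ = 0.597, H_out = 19.509 kJ/mol
  T = 352.9 K: K = (1.807, 0.409), RR gives ψ = 0.356, H_out = 11.442 kJ/mol
  T = 348.4 K: K = (1.708, 0.377), RR gives ψ = 0.229, H_out = 7.163 kJ/mol
  T = 346.1 K: K = (1.659, 0.361), RR gives ψ = 0.159, H_out = 4.818 kJ/mol
Linear interpolation between T = 346.1 (H_out = 4.818) and T = 348.4 (H_out = 7.163) on hF = 6.354 gives T ≈ 347.6 K, at which ψ = 0.20.

T = 347.6 K, V/F = 0.20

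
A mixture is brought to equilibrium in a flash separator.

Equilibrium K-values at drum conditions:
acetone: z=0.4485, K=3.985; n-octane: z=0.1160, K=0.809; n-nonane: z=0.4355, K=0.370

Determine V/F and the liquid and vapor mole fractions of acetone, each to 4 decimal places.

V/F = 0.6141, x_acetone = 0.1583, y_acetone = 0.6309

Material balance + equilibrium reduce to Σ zᵢ(Kᵢ−1)/(1+V/F(Kᵢ−1)) = 0.
Check two-phase: ΣzᵢKᵢ = 2.0423 > 1 and Σzᵢ/Kᵢ = 1.4330 > 1, so g(0) = 1.0423 > 0 and g(1) = -0.4330 < 0.
Iterate (Newton) starting at V/F = 0.7:
  V/F = 0.7000: g = -0.08306, g' = -0.9775 → V/F = 0.6150
  V/F = 0.6150: g = -0.00093, g' = -0.9630 → V/F = 0.6141
Converged at V/F = 0.6141.
Compositions from xᵢ = zᵢ/(1+V/F(Kᵢ−1)), yᵢ = Kᵢxᵢ:
  acetone: x = 0.1583, y = 0.6309
  n-octane: x = 0.1314, y = 0.1063
  n-nonane: x = 0.7103, y = 0.2628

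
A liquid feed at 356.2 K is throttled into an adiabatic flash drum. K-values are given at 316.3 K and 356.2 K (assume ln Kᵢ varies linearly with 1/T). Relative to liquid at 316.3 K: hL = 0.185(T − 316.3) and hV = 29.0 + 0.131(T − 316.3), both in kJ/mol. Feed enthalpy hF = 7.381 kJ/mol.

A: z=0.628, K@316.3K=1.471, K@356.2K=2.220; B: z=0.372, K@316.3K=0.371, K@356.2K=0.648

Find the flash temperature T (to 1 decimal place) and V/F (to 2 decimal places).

Adiabatic flash: solve Rachford–Rice at each trial T, then check hF = ψ·hV(T) + (1−ψ)·hL(T).
  T = 316.3 K: K = (1.471, 0.371), RR gives ψ = 0.209, H_out = 6.049 kJ/mol
  T = 356.2 K: K = (2.220, 0.648), RR gives ψ = 1.000, H_out = 34.227 kJ/mol
  T = 336.2 K: K = (1.828, 0.498), RR gives ψ = 0.802, H_out = 26.086 kJ/mol
  T = 326.2 K: K = (1.645, 0.432), RR gives ψ = 0.528, H_out = 16.848 kJ/mol
  T = 321.2 K: K = (1.556, 0.400), RR gives ψ = 0.378, H_out = 11.764 kJ/mol
  T = 318.8 K: K = (1.514, 0.386), RR gives ψ = 0.299, H_out = 9.084 kJ/mol
  T = 317.6 K: K = (1.493, 0.379), RR gives ψ = 0.257, H_out = 7.663 kJ/mol
Linear interpolation between T = 316.3 (H_out = 6.049) and T = 317.6 (H_out = 7.663) on hF = 7.381 gives T ≈ 317.4 K, at which ψ = 0.25.

T = 317.4 K, V/F = 0.25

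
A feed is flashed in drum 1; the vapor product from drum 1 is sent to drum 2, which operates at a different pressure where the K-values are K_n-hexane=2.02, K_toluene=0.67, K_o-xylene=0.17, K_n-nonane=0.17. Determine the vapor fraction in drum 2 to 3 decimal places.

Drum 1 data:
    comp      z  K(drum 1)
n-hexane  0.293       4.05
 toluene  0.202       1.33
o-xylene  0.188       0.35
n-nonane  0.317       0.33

V/F (drum 2) = 0.406

Drum 1:
Let ψ₁ = V/F and solve Σ zᵢ(Kᵢ−1)/(1+ψ₁(Kᵢ−1)) = 0.
g(0) = ΣzᵢKᵢ − 1 = 0.626 and g(1) = 1 − Σzᵢ/Kᵢ = -0.722, so a root lies in (0, 1).
Newton–Raphson from ψ₁ = 0.5:
  ψ₁ = 0.500: g = -0.0893, g' = -0.940 → ψ₁ = 0.405
  ψ₁ = 0.405: g = 0.0012, g' = -0.977 → ψ₁ = 0.406
Converged at ψ₁ = 0.406.
Drum-1 compositions:
  n-hexane: x = 0.131, y = 0.530
  toluene: x = 0.178, y = 0.237
  o-xylene: x = 0.255, y = 0.089
  n-nonane: x = 0.436, y = 0.144
Drum-2 feed = drum-1 vapor: z₂ = (0.5300, 0.2369, 0.0894, 0.1437).
Drum 2:
Rachford–Rice: g(ψ₂) = Σ zᵢ(Kᵢ−1)/(1+ψ₂(Kᵢ−1)) = 0.
Check two-phase: ΣzᵢKᵢ = 1.269 > 1 and Σzᵢ/Kᵢ = 1.987 > 1, so g(0) = 0.269 > 0 and g(1) = -0.987 < 0.
Iterate (Newton) starting at ψ₂ = 0.59:
  ψ₂ = 0.590: g = -0.1388, g' = -0.871 → ψ₂ = 0.431
  ψ₂ = 0.431: g = -0.0167, g' = -0.690 → ψ₂ = 0.406
Converged at ψ₂ = 0.406.
  n-hexane: x = 0.375, y = 0.757
  toluene: x = 0.274, y = 0.183
  o-xylene: x = 0.135, y = 0.023
  n-nonane: x = 0.217, y = 0.037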